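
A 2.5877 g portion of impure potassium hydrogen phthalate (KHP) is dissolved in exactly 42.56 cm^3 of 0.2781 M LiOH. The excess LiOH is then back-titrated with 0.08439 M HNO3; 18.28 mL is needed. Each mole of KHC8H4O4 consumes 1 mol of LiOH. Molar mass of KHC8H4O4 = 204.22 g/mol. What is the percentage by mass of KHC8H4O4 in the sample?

Total n(LiOH) added = 0.2781 x 0.04256 = 0.01184 mol.
n(HNO3) used = 0.08439 x 0.01828 = 0.001543 mol, which equals the excess n(LiOH).
So n(LiOH) consumed by the sample = 0.01184 - 0.001543 = 0.01029 mol.
n(KHC8H4O4) = 0.01029 / 1 = 0.01029 mol.
mass KHC8H4O4 = 0.01029 x 204.22 = 2.102 g, so %KHC8H4O4 = 2.102/2.5877 x 100 = 81.2%.

81.2%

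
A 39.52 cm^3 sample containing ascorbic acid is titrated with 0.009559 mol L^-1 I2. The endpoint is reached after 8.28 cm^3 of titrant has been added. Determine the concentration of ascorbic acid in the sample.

0.00200 M

n(I2) = 0.009559 x 0.008280 = 7.915e-5 mol.
From the balanced equation, 1 mol I2 reacts with 1 mol ascorbic acid, so n(ascorbic acid) = 7.915e-5 x 1/1 = 7.915e-5 mol.
[ascorbic acid] = 7.915e-5 / 0.03952 L = 0.00200 M.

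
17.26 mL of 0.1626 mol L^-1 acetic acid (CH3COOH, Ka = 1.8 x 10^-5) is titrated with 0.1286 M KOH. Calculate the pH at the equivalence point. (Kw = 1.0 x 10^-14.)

n(CH3COOH) = 0.1626 x 0.01726 = 0.002806 mol; V(KOH) at equivalence = 0.002806/0.1286 = 0.02182 L.
At equivalence all the acid is converted to CH3COO-; total volume = 0.01726 + 0.02182 = 0.03908 L, so [CH3COO-] = 0.002806/0.03908 = 0.07181 M.
Kb = Kw/Ka = 1.0e-14 / 1.8 x 10^-5 = 5.56e-10.
[OH^-] = sqrt(Kb x [CH3COO-]) = sqrt(5.56e-10 x 0.07181) = 6.32e-6 M.
pOH = 5.20, so pH = 14.00 - 5.20 = 8.80.

8.80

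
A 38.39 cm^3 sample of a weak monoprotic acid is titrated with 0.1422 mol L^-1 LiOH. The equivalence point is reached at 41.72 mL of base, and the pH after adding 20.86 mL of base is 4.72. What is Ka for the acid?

1.9 x 10^-5

20.86 mL is half of the equivalence volume, so this is the half-equivalence point where [HA] = [A^-].
At half-equivalence pH = pKa, so pKa = 4.72.
Ka = 10^(-4.72) = 1.9 x 10^-5.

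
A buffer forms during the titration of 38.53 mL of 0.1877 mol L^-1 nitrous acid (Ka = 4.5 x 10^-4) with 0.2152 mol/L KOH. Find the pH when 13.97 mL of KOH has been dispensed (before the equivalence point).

3.20

Initial n(HNO2) = 0.1877 x 0.03853 = 0.007232 mol.
n(KOH) added = 0.2152 x 0.01397 = 0.003006 mol, converting that many moles of HNO2 to NO2-.
Remaining n(HNO2) = 0.004226 mol; n(NO2-) = 0.003006 mol.
By Henderson-Hasselbalch, pH = pKa + log([A^-]/[HA]) = 3.35 + log(0.003006/0.004226) = 3.35 + (-0.15) = 3.20.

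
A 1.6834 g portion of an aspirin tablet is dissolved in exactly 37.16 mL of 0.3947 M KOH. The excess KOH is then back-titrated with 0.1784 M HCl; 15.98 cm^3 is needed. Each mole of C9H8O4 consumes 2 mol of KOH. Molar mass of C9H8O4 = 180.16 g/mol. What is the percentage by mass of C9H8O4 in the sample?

Total n(KOH) added = 0.3947 x 0.03716 = 0.01467 mol.
n(HCl) used = 0.1784 x 0.01598 = 0.002851 mol, which equals the excess n(KOH).
So n(KOH) consumed by the sample = 0.01467 - 0.002851 = 0.01182 mol.
n(C9H8O4) = 0.01182 / 2 = 0.005908 mol.
mass C9H8O4 = 0.005908 x 180.16 = 1.064 g, so %C9H8O4 = 1.064/1.6834 x 100 = 63.2%.

63.2%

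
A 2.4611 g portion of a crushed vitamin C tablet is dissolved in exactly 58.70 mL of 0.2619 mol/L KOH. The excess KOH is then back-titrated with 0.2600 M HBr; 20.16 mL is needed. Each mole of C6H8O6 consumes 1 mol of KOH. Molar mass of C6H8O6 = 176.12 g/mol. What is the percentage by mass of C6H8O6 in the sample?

72.5%

Total n(KOH) added = 0.2619 x 0.05870 = 0.01537 mol.
n(HBr) used = 0.2600 x 0.02016 = 0.005242 mol, which equals the excess n(KOH).
So n(KOH) consumed by the sample = 0.01537 - 0.005242 = 0.01013 mol.
n(C6H8O6) = 0.01013 / 1 = 0.01013 mol.
mass C6H8O6 = 0.01013 x 176.12 = 1.784 g, so %C6H8O6 = 1.784/2.4611 x 100 = 72.5%.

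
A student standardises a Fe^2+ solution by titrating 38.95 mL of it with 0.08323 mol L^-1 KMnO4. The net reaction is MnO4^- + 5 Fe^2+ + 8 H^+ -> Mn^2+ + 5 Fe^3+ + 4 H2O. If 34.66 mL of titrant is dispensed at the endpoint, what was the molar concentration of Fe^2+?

n(KMnO4) = 0.08323 x 0.03466 = 0.002885 mol.
From the balanced equation, 1 mol KMnO4 reacts with 5 mol Fe^2+, so n(Fe^2+) = 0.002885 x 5/1 = 0.01442 mol.
[Fe^2+] = 0.01442 / 0.03895 L = 0.370 M.

0.370 M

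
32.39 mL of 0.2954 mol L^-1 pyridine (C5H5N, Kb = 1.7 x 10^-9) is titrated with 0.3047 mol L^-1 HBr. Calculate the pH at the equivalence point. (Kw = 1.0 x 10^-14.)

n(C5H5N) = 0.2954 x 0.03239 = 0.009568 mol; V(HBr) at equivalence = 0.009568/0.3047 = 0.03140 L.
At equivalence the base is fully converted to C5H5NH+; total volume = 0.06379 L, so [C5H5NH+] = 0.009568/0.06379 = 0.1500 M.
Ka(C5H5NH+) = Kw/Kb = 1.0e-14 / 1.7 x 10^-9 = 5.88e-6.
[H^+] = sqrt(Ka x [C5H5NH+]) = sqrt(5.88e-6 x 0.1500) = 0.000939 M.
pH = -log(0.000939) = 3.03.

3.03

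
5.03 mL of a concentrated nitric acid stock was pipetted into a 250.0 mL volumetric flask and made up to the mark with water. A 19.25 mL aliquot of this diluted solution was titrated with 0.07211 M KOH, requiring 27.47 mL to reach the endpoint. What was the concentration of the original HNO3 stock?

n(KOH) = 0.07211 x 0.02747 = 0.001981 mol.
n(HNO3) in the aliquot = 0.001981 mol.
[diluted HNO3] = 0.001981 / 0.01925 = 0.1029 M.
Dilution factor = 250.0/5.030 = 49.70, so [stock] = 0.1029 x 49.70 = 5.11 M.

5.11 M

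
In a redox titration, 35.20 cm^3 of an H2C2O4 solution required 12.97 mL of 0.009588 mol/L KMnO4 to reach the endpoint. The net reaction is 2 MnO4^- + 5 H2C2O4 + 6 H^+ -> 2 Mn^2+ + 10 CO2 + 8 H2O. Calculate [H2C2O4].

0.00883 M

n(KMnO4) = 0.009588 x 0.01297 = 0.0001244 mol.
From the balanced equation, 2 mol KMnO4 reacts with 5 mol H2C2O4, so n(H2C2O4) = 0.0001244 x 5/2 = 0.0003109 mol.
[H2C2O4] = 0.0003109 / 0.03520 L = 0.00883 M.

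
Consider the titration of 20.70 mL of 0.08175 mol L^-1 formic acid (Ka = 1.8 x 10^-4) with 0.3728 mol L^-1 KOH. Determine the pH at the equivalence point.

n(HCOOH) = 0.08175 x 0.02070 = 0.001692 mol; V(KOH) at equivalence = 0.001692/0.3728 = 0.004539 L.
At equivalence all the acid is converted to HCOO-; total volume = 0.02070 + 0.004539 = 0.02524 L, so [HCOO-] = 0.001692/0.02524 = 0.06705 M.
Kb = Kw/Ka = 1.0e-14 / 1.8 x 10^-4 = 5.56e-11.
[OH^-] = sqrt(Kb x [HCOO-]) = sqrt(5.56e-11 x 0.06705) = 1.93e-6 M.
pOH = 5.71, so pH = 14.00 - 5.71 = 8.29.

8.29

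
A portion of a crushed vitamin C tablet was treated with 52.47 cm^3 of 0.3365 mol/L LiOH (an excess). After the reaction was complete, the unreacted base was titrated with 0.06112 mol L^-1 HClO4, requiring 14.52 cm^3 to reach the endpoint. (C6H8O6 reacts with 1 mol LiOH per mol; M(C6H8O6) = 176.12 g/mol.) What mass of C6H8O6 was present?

Total n(LiOH) added = 0.3365 x 0.05247 = 0.01766 mol.
n(HClO4) used = 0.06112 x 0.01452 = 0.0008875 mol, which equals the excess n(LiOH).
So n(LiOH) consumed by the sample = 0.01766 - 0.0008875 = 0.01677 mol.
n(C6H8O6) = 0.01677 / 1 = 0.01677 mol.
mass = 0.01677 mol x 176.12 g/mol = 2.95 g.

2.95 g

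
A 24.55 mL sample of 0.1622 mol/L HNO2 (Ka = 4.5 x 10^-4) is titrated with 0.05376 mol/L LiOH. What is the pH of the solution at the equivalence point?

7.98

n(HNO2) = 0.1622 x 0.02455 = 0.003982 mol; V(LiOH) at equivalence = 0.003982/0.05376 = 0.07407 L.
At equivalence all the acid is converted to NO2-; total volume = 0.02455 + 0.07407 = 0.09862 L, so [NO2-] = 0.003982/0.09862 = 0.04038 M.
Kb = Kw/Ka = 1.0e-14 / 4.5 x 10^-4 = 2.22e-11.
[OH^-] = sqrt(Kb x [NO2-]) = sqrt(2.22e-11 x 0.04038) = 9.47e-7 M.
pOH = 6.02, so pH = 14.00 - 6.02 = 7.98.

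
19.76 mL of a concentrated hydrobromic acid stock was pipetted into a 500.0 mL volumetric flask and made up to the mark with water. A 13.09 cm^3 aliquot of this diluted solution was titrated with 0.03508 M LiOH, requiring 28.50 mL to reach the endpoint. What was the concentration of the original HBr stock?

1.93 M

n(LiOH) = 0.03508 x 0.02850 = 0.0009998 mol.
n(HBr) in the aliquot = 0.0009998 mol.
[diluted HBr] = 0.0009998 / 0.01309 = 0.07638 M.
Dilution factor = 500.0/19.76 = 25.30, so [stock] = 0.07638 x 25.30 = 1.93 M.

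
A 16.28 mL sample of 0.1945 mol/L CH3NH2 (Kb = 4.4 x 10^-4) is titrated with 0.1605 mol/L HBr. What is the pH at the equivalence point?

n(CH3NH2) = 0.1945 x 0.01628 = 0.003166 mol; V(HBr) at equivalence = 0.003166/0.1605 = 0.01973 L.
At equivalence the base is fully converted to CH3NH3+; total volume = 0.03601 L, so [CH3NH3+] = 0.003166/0.03601 = 0.08794 M.
Ka(CH3NH3+) = Kw/Kb = 1.0e-14 / 4.4 x 10^-4 = 2.27e-11.
[H^+] = sqrt(Ka x [CH3NH3+]) = sqrt(2.27e-11 x 0.08794) = 1.41e-6 M.
pH = -log(1.41e-6) = 5.85.

5.85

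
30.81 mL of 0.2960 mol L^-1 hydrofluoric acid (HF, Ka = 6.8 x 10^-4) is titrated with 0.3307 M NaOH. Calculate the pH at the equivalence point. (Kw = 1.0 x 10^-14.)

n(HF) = 0.2960 x 0.03081 = 0.009120 mol; V(NaOH) at equivalence = 0.009120/0.3307 = 0.02758 L.
At equivalence all the acid is converted to F-; total volume = 0.03081 + 0.02758 = 0.05839 L, so [F-] = 0.009120/0.05839 = 0.1562 M.
Kb = Kw/Ka = 1.0e-14 / 6.8 x 10^-4 = 1.47e-11.
[OH^-] = sqrt(Kb x [F-]) = sqrt(1.47e-11 x 0.1562) = 1.52e-6 M.
pOH = 5.82, so pH = 14.00 - 5.82 = 8.18.

8.18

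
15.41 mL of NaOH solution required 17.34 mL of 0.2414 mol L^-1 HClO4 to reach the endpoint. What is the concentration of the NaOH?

n(HClO4) delivered = 0.2414 x 0.01734 = 0.004186 mol.
For a 1:1 reaction, n(NaOH) = 0.004186 mol.
[NaOH] = 0.004186 mol / 0.01541 L = 0.272 M.

0.272 M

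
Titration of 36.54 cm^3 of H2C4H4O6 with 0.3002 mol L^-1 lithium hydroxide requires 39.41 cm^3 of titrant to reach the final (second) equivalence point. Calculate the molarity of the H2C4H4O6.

0.162 M

n(LiOH) = 0.3002 x 0.03941 = 0.01183 mol.
At the final (second) equivalence point, 2 mol OH^- react per mol H2C4H4O6, so n(H2C4H4O6) = 0.01183 / 2 = 0.005915 mol.
[H2C4H4O6] = 0.005915 / 0.03654 L = 0.162 M.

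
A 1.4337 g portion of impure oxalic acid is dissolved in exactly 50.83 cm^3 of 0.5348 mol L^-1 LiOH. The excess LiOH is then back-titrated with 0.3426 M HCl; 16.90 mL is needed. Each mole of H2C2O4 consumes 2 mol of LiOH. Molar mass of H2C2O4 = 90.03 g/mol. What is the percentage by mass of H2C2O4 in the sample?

Total n(LiOH) added = 0.5348 x 0.05083 = 0.02718 mol.
n(HCl) used = 0.3426 x 0.01690 = 0.005790 mol, which equals the excess n(LiOH).
So n(LiOH) consumed by the sample = 0.02718 - 0.005790 = 0.02139 mol.
n(H2C2O4) = 0.02139 / 2 = 0.01070 mol.
mass H2C2O4 = 0.01070 x 90.03 = 0.9630 g, so %H2C2O4 = 0.9630/1.4337 x 100 = 67.2%.

67.2%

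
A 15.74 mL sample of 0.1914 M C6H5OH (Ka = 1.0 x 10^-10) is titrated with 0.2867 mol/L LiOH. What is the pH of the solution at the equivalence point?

11.53

n(C6H5OH) = 0.1914 x 0.01574 = 0.003013 mol; V(LiOH) at equivalence = 0.003013/0.2867 = 0.01051 L.
At equivalence all the acid is converted to C6H5O-; total volume = 0.01574 + 0.01051 = 0.02625 L, so [C6H5O-] = 0.003013/0.02625 = 0.1148 M.
Kb = Kw/Ka = 1.0e-14 / 1.0 x 10^-10 = 0.000100.
[OH^-] = sqrt(Kb x [C6H5O-]) = sqrt(0.000100 x 0.1148) = 0.00339 M.
pOH = 2.47, so pH = 14.00 - 2.47 = 11.53.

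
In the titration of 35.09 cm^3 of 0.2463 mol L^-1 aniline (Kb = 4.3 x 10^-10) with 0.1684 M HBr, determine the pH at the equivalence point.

2.82

n(C6H5NH2) = 0.2463 x 0.03509 = 0.008643 mol; V(HBr) at equivalence = 0.008643/0.1684 = 0.05132 L.
At equivalence the base is fully converted to C6H5NH3+; total volume = 0.08641 L, so [C6H5NH3+] = 0.008643/0.08641 = 0.1000 M.
Ka(C6H5NH3+) = Kw/Kb = 1.0e-14 / 4.3 x 10^-10 = 2.33e-5.
[H^+] = sqrt(Ka x [C6H5NH3+]) = sqrt(2.33e-5 x 0.1000) = 0.00153 M.
pH = -log(0.00153) = 2.82.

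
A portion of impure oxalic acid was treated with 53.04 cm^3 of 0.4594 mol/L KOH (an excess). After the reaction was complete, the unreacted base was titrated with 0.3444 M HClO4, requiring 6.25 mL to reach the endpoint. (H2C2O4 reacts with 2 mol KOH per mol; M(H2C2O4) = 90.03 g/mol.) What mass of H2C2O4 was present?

Total n(KOH) added = 0.4594 x 0.05304 = 0.02437 mol.
n(HClO4) used = 0.3444 x 0.006250 = 0.002152 mol, which equals the excess n(KOH).
So n(KOH) consumed by the sample = 0.02437 - 0.002152 = 0.02221 mol.
n(H2C2O4) = 0.02221 / 2 = 0.01111 mol.
mass = 0.01111 mol x 90.03 g/mol = 1.00 g.

1.00 g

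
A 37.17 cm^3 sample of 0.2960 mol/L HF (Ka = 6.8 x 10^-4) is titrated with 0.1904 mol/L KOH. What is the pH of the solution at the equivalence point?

8.12

n(HF) = 0.2960 x 0.03717 = 0.01100 mol; V(KOH) at equivalence = 0.01100/0.1904 = 0.05779 L.
At equivalence all the acid is converted to F-; total volume = 0.03717 + 0.05779 = 0.09496 L, so [F-] = 0.01100/0.09496 = 0.1159 M.
Kb = Kw/Ka = 1.0e-14 / 6.8 x 10^-4 = 1.47e-11.
[OH^-] = sqrt(Kb x [F-]) = sqrt(1.47e-11 x 0.1159) = 1.31e-6 M.
pOH = 5.88, so pH = 14.00 - 5.88 = 8.12.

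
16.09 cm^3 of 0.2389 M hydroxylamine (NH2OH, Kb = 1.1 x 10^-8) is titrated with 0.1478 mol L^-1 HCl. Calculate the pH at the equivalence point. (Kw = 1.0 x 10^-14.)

n(NH2OH) = 0.2389 x 0.01609 = 0.003844 mol; V(HCl) at equivalence = 0.003844/0.1478 = 0.02601 L.
At equivalence the base is fully converted to NH3OH+; total volume = 0.04210 L, so [NH3OH+] = 0.003844/0.04210 = 0.09131 M.
Ka(NH3OH+) = Kw/Kb = 1.0e-14 / 1.1 x 10^-8 = 9.09e-7.
[H^+] = sqrt(Ka x [NH3OH+]) = sqrt(9.09e-7 x 0.09131) = 0.000288 M.
pH = -log(0.000288) = 3.54.

3.54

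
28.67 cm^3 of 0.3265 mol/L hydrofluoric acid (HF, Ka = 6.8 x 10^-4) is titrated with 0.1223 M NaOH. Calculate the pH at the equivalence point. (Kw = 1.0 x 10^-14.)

n(HF) = 0.3265 x 0.02867 = 0.009361 mol; V(NaOH) at equivalence = 0.009361/0.1223 = 0.07654 L.
At equivalence all the acid is converted to F-; total volume = 0.02867 + 0.07654 = 0.1052 L, so [F-] = 0.009361/0.1052 = 0.08897 M.
Kb = Kw/Ka = 1.0e-14 / 6.8 x 10^-4 = 1.47e-11.
[OH^-] = sqrt(Kb x [F-]) = sqrt(1.47e-11 x 0.08897) = 1.14e-6 M.
pOH = 5.94, so pH = 14.00 - 5.94 = 8.06.

8.06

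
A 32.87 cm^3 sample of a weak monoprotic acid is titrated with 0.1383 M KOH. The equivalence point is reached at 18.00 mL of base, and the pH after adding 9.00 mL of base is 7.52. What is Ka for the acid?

9.00 mL is half of the equivalence volume, so this is the half-equivalence point where [HA] = [A^-].
At half-equivalence pH = pKa, so pKa = 7.52.
Ka = 10^(-7.52) = 3.0 x 10^-8.

3.0 x 10^-8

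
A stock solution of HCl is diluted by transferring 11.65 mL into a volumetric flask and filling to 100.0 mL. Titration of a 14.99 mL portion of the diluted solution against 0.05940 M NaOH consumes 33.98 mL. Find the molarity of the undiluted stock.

1.16 M

n(NaOH) = 0.05940 x 0.03398 = 0.002018 mol.
n(HCl) in the aliquot = 0.002018 mol.
[diluted HCl] = 0.002018 / 0.01499 = 0.1347 M.
Dilution factor = 100.0/11.65 = 8.584, so [stock] = 0.1347 x 8.584 = 1.16 M.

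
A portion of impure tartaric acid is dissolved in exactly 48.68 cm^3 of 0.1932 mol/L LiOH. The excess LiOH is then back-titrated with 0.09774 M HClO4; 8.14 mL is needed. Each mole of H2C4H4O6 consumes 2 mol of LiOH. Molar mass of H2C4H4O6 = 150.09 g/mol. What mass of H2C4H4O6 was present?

Total n(LiOH) added = 0.1932 x 0.04868 = 0.009405 mol.
n(HClO4) used = 0.09774 x 0.008140 = 0.0007956 mol, which equals the excess n(LiOH).
So n(LiOH) consumed by the sample = 0.009405 - 0.0007956 = 0.008609 mol.
n(H2C4H4O6) = 0.008609 / 2 = 0.004305 mol.
mass = 0.004305 mol x 150.09 g/mol = 0.646 g.

0.646 g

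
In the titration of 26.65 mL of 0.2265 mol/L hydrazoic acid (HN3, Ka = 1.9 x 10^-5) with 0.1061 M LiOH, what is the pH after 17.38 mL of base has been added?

Initial n(HN3) = 0.2265 x 0.02665 = 0.006036 mol.
n(LiOH) added = 0.1061 x 0.01738 = 0.001844 mol, converting that many moles of HN3 to N3-.
Remaining n(HN3) = 0.004192 mol; n(N3-) = 0.001844 mol.
By Henderson-Hasselbalch, pH = pKa + log([A^-]/[HA]) = 4.72 + log(0.001844/0.004192) = 4.72 + (-0.36) = 4.36.

4.36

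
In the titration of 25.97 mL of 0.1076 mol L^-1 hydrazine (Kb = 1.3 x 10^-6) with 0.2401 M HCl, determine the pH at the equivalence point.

4.62

n(N2H4) = 0.1076 x 0.02597 = 0.002794 mol; V(HCl) at equivalence = 0.002794/0.2401 = 0.01164 L.
At equivalence the base is fully converted to N2H5+; total volume = 0.03761 L, so [N2H5+] = 0.002794/0.03761 = 0.07430 M.
Ka(N2H5+) = Kw/Kb = 1.0e-14 / 1.3 x 10^-6 = 7.69e-9.
[H^+] = sqrt(Ka x [N2H5+]) = sqrt(7.69e-9 x 0.07430) = 2.39e-5 M.
pH = -log(2.39e-5) = 4.62.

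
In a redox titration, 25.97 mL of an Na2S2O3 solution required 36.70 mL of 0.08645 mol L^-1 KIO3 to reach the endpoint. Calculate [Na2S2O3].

0.733 M

n(KIO3) = 0.08645 x 0.03670 = 0.003173 mol.
From the balanced equation, 1 mol KIO3 reacts with 6 mol Na2S2O3, so n(Na2S2O3) = 0.003173 x 6/1 = 0.01904 mol.
[Na2S2O3] = 0.01904 / 0.02597 L = 0.733 M.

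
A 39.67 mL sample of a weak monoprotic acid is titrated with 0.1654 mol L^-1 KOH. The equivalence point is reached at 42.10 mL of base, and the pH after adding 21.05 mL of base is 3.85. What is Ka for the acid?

21.05 mL is half of the equivalence volume, so this is the half-equivalence point where [HA] = [A^-].
At half-equivalence pH = pKa, so pKa = 3.85.
Ka = 10^(-3.85) = 1.4 x 10^-4.

1.4 x 10^-4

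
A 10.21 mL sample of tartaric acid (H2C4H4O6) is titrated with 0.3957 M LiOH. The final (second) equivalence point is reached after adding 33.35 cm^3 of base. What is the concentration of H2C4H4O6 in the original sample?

n(LiOH) = 0.3957 x 0.03335 = 0.01320 mol.
At the final (second) equivalence point, 2 mol OH^- react per mol H2C4H4O6, so n(H2C4H4O6) = 0.01320 / 2 = 0.006598 mol.
[H2C4H4O6] = 0.006598 / 0.01021 L = 0.646 M.

0.646 M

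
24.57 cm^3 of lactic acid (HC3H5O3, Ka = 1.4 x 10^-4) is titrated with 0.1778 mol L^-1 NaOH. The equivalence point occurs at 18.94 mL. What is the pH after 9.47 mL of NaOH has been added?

9.47 mL is exactly half the equivalence volume (18.94/2), i.e. the half-equivalence point.
There, n(HA) = n(A^-), so pH = pKa = -log(1.4 x 10^-4) = 3.85.

3.85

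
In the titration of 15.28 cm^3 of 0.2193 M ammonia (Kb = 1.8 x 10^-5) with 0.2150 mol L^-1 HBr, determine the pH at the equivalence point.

n(NH3) = 0.2193 x 0.01528 = 0.003351 mol; V(HBr) at equivalence = 0.003351/0.2150 = 0.01559 L.
At equivalence the base is fully converted to NH4+; total volume = 0.03087 L, so [NH4+] = 0.003351/0.03087 = 0.1086 M.
Ka(NH4+) = Kw/Kb = 1.0e-14 / 1.8 x 10^-5 = 5.56e-10.
[H^+] = sqrt(Ka x [NH4+]) = sqrt(5.56e-10 x 0.1086) = 7.77e-6 M.
pH = -log(7.77e-6) = 5.11.

5.11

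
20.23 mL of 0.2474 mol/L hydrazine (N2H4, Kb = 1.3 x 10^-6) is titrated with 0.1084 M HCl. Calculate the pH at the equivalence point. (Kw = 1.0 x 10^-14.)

4.62

n(N2H4) = 0.2474 x 0.02023 = 0.005005 mol; V(HCl) at equivalence = 0.005005/0.1084 = 0.04617 L.
At equivalence the base is fully converted to N2H5+; total volume = 0.06640 L, so [N2H5+] = 0.005005/0.06640 = 0.07537 M.
Ka(N2H5+) = Kw/Kb = 1.0e-14 / 1.3 x 10^-6 = 7.69e-9.
[H^+] = sqrt(Ka x [N2H5+]) = sqrt(7.69e-9 x 0.07537) = 2.41e-5 M.
pH = -log(2.41e-5) = 4.62.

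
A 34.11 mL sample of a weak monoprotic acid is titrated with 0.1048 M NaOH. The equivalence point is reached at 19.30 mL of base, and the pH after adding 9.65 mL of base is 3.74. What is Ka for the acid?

9.65 mL is half of the equivalence volume, so this is the half-equivalence point where [HA] = [A^-].
At half-equivalence pH = pKa, so pKa = 3.74.
Ka = 10^(-3.74) = 1.8 x 10^-4.

1.8 x 10^-4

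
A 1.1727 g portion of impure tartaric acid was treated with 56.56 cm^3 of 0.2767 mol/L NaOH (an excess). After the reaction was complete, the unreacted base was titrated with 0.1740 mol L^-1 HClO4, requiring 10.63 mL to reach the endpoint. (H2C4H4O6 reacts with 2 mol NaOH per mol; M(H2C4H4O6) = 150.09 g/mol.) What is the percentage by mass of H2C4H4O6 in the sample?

88.3%

Total n(NaOH) added = 0.2767 x 0.05656 = 0.01565 mol.
n(HClO4) used = 0.1740 x 0.01063 = 0.001850 mol, which equals the excess n(NaOH).
So n(NaOH) consumed by the sample = 0.01565 - 0.001850 = 0.01380 mol.
n(H2C4H4O6) = 0.01380 / 2 = 0.006900 mol.
mass H2C4H4O6 = 0.006900 x 150.09 = 1.036 g, so %H2C4H4O6 = 1.036/1.1727 x 100 = 88.3%.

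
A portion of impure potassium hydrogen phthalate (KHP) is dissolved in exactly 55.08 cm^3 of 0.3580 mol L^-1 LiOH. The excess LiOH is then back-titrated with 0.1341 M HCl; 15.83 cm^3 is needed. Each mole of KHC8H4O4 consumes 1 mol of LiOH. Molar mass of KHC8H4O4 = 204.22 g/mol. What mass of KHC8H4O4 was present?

Total n(LiOH) added = 0.3580 x 0.05508 = 0.01972 mol.
n(HCl) used = 0.1341 x 0.01583 = 0.002123 mol, which equals the excess n(LiOH).
So n(LiOH) consumed by the sample = 0.01972 - 0.002123 = 0.01760 mol.
n(KHC8H4O4) = 0.01760 / 1 = 0.01760 mol.
mass = 0.01760 mol x 204.22 g/mol = 3.59 g.

3.59 g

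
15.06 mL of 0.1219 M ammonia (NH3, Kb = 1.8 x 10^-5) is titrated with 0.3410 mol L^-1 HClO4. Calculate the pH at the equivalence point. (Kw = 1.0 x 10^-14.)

n(NH3) = 0.1219 x 0.01506 = 0.001836 mol; V(HClO4) at equivalence = 0.001836/0.3410 = 0.005384 L.
At equivalence the base is fully converted to NH4+; total volume = 0.02044 L, so [NH4+] = 0.001836/0.02044 = 0.08980 M.
Ka(NH4+) = Kw/Kb = 1.0e-14 / 1.8 x 10^-5 = 5.56e-10.
[H^+] = sqrt(Ka x [NH4+]) = sqrt(5.56e-10 x 0.08980) = 7.06e-6 M.
pH = -log(7.06e-6) = 5.15.

5.15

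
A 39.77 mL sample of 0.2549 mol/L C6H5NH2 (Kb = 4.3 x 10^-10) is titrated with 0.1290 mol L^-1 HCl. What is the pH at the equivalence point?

2.85

n(C6H5NH2) = 0.2549 x 0.03977 = 0.01014 mol; V(HCl) at equivalence = 0.01014/0.1290 = 0.07858 L.
At equivalence the base is fully converted to C6H5NH3+; total volume = 0.1184 L, so [C6H5NH3+] = 0.01014/0.1184 = 0.08565 M.
Ka(C6H5NH3+) = Kw/Kb = 1.0e-14 / 4.3 x 10^-10 = 2.33e-5.
[H^+] = sqrt(Ka x [C6H5NH3+]) = sqrt(2.33e-5 x 0.08565) = 0.00141 M.
pH = -log(0.00141) = 2.85.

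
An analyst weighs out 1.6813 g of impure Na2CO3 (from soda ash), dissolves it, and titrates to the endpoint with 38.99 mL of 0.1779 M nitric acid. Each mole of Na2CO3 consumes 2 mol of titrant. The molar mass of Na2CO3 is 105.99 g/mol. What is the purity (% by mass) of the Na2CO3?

n(HNO3) = 0.1779 x 0.03899 = 0.006936 mol.
n(Na2CO3) = 0.006936 / 2 = 0.003468 mol.
mass of Na2CO3 = 0.003468 x 105.99 = 0.3676 g.
% purity = 0.3676 / 1.6813 x 100 = 21.9%.

21.9%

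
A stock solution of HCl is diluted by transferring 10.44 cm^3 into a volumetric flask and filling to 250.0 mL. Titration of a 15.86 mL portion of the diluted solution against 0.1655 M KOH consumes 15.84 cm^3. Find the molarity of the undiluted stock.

n(KOH) = 0.1655 x 0.01584 = 0.002622 mol.
n(HCl) in the aliquot = 0.002622 mol.
[diluted HCl] = 0.002622 / 0.01586 = 0.1653 M.
Dilution factor = 250.0/10.44 = 23.95, so [stock] = 0.1653 x 23.95 = 3.96 M.

3.96 M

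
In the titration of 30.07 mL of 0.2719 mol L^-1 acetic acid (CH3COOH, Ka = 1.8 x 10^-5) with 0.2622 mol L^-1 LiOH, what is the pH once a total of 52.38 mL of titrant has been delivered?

n(acid) = 0.2719 x 0.03007 = 0.008176 mol; n(LiOH) added = 0.2622 x 0.05238 = 0.01373 mol.
Base is in excess by 0.01373 - 0.008176 = 0.005558 mol in a total volume of 0.08245 L.
[OH^-] = 0.005558/0.08245 = 0.06741 M, so pOH = 1.17 and pH = 14.00 - 1.17 = 12.83.

12.83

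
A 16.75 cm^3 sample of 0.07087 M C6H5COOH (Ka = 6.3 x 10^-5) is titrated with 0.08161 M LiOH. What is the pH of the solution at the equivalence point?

n(C6H5COOH) = 0.07087 x 0.01675 = 0.001187 mol; V(LiOH) at equivalence = 0.001187/0.08161 = 0.01455 L.
At equivalence all the acid is converted to C6H5COO-; total volume = 0.01675 + 0.01455 = 0.03130 L, so [C6H5COO-] = 0.001187/0.03130 = 0.03793 M.
Kb = Kw/Ka = 1.0e-14 / 6.3 x 10^-5 = 1.59e-10.
[OH^-] = sqrt(Kb x [C6H5COO-]) = sqrt(1.59e-10 x 0.03793) = 2.45e-6 M.
pOH = 5.61, so pH = 14.00 - 5.61 = 8.39.

8.39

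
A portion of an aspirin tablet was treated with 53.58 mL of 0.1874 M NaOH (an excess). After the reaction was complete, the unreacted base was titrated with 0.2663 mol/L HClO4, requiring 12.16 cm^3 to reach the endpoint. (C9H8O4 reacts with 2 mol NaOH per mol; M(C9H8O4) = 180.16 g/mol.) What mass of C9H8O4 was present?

0.613 g

Total n(NaOH) added = 0.1874 x 0.05358 = 0.01004 mol.
n(HClO4) used = 0.2663 x 0.01216 = 0.003238 mol, which equals the excess n(NaOH).
So n(NaOH) consumed by the sample = 0.01004 - 0.003238 = 0.006803 mol.
n(C9H8O4) = 0.006803 / 2 = 0.003401 mol.
mass = 0.003401 mol x 180.16 g/mol = 0.613 g.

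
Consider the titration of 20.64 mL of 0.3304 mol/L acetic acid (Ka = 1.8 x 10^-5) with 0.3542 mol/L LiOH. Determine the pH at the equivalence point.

8.99

n(CH3COOH) = 0.3304 x 0.02064 = 0.006819 mol; V(LiOH) at equivalence = 0.006819/0.3542 = 0.01925 L.
At equivalence all the acid is converted to CH3COO-; total volume = 0.02064 + 0.01925 = 0.03989 L, so [CH3COO-] = 0.006819/0.03989 = 0.1709 M.
Kb = Kw/Ka = 1.0e-14 / 1.8 x 10^-5 = 5.56e-10.
[OH^-] = sqrt(Kb x [CH3COO-]) = sqrt(5.56e-10 x 0.1709) = 9.75e-6 M.
pOH = 5.01, so pH = 14.00 - 5.01 = 8.99.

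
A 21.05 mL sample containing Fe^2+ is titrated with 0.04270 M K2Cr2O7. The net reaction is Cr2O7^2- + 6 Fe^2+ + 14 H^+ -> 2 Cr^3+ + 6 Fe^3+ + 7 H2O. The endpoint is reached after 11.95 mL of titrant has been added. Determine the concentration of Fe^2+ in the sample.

n(K2Cr2O7) = 0.04270 x 0.01195 = 0.0005103 mol.
From the balanced equation, 1 mol K2Cr2O7 reacts with 6 mol Fe^2+, so n(Fe^2+) = 0.0005103 x 6/1 = 0.003062 mol.
[Fe^2+] = 0.003062 / 0.02105 L = 0.145 M.

0.145 M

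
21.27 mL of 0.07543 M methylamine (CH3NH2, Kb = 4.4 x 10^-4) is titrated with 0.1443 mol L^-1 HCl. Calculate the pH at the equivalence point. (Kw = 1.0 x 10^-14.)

5.97

n(CH3NH2) = 0.07543 x 0.02127 = 0.001604 mol; V(HCl) at equivalence = 0.001604/0.1443 = 0.01112 L.
At equivalence the base is fully converted to CH3NH3+; total volume = 0.03239 L, so [CH3NH3+] = 0.001604/0.03239 = 0.04954 M.
Ka(CH3NH3+) = Kw/Kb = 1.0e-14 / 4.4 x 10^-4 = 2.27e-11.
[H^+] = sqrt(Ka x [CH3NH3+]) = sqrt(2.27e-11 x 0.04954) = 1.06e-6 M.
pH = -log(1.06e-6) = 5.97.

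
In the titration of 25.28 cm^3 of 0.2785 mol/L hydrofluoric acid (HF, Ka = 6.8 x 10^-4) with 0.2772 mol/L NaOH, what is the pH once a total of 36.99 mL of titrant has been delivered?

n(acid) = 0.2785 x 0.02528 = 0.007040 mol; n(NaOH) added = 0.2772 x 0.03699 = 0.01025 mol.
Base is in excess by 0.01025 - 0.007040 = 0.003213 mol in a total volume of 0.06227 L.
[OH^-] = 0.003213/0.06227 = 0.05160 M, so pOH = 1.29 and pH = 14.00 - 1.29 = 12.71.

12.71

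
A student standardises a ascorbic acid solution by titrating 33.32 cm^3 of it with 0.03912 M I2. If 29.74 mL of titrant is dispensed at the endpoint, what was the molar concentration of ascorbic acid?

0.0349 M

n(I2) = 0.03912 x 0.02974 = 0.001163 mol.
From the balanced equation, 1 mol I2 reacts with 1 mol ascorbic acid, so n(ascorbic acid) = 0.001163 x 1/1 = 0.001163 mol.
[ascorbic acid] = 0.001163 / 0.03332 L = 0.0349 M.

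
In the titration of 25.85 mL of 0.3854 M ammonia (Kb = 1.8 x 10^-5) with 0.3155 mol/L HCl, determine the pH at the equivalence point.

5.01

n(NH3) = 0.3854 x 0.02585 = 0.009963 mol; V(HCl) at equivalence = 0.009963/0.3155 = 0.03158 L.
At equivalence the base is fully converted to NH4+; total volume = 0.05743 L, so [NH4+] = 0.009963/0.05743 = 0.1735 M.
Ka(NH4+) = Kw/Kb = 1.0e-14 / 1.8 x 10^-5 = 5.56e-10.
[H^+] = sqrt(Ka x [NH4+]) = sqrt(5.56e-10 x 0.1735) = 9.82e-6 M.
pH = -log(9.82e-6) = 5.01.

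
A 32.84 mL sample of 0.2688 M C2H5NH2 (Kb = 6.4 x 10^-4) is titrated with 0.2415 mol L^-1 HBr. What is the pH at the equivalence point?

n(C2H5NH2) = 0.2688 x 0.03284 = 0.008827 mol; V(HBr) at equivalence = 0.008827/0.2415 = 0.03655 L.
At equivalence the base is fully converted to C2H5NH3+; total volume = 0.06939 L, so [C2H5NH3+] = 0.008827/0.06939 = 0.1272 M.
Ka(C2H5NH3+) = Kw/Kb = 1.0e-14 / 6.4 x 10^-4 = 1.56e-11.
[H^+] = sqrt(Ka x [C2H5NH3+]) = sqrt(1.56e-11 x 0.1272) = 1.41e-6 M.
pH = -log(1.41e-6) = 5.85.

5.85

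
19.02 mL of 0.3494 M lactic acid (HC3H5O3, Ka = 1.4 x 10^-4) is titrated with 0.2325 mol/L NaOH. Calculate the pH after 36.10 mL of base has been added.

n(acid) = 0.3494 x 0.01902 = 0.006646 mol; n(NaOH) added = 0.2325 x 0.03610 = 0.008393 mol.
Base is in excess by 0.008393 - 0.006646 = 0.001748 mol in a total volume of 0.05512 L.
[OH^-] = 0.001748/0.05512 = 0.03171 M, so pOH = 1.50 and pH = 14.00 - 1.50 = 12.50.

12.50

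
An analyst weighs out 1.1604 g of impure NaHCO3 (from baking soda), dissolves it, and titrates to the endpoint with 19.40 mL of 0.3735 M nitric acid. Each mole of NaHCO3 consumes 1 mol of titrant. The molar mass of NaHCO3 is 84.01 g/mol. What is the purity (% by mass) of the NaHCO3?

52.5%

n(HNO3) = 0.3735 x 0.01940 = 0.007246 mol.
n(NaHCO3) = 0.007246 / 1 = 0.007246 mol.
mass of NaHCO3 = 0.007246 x 84.01 = 0.6087 g.
% purity = 0.6087 / 1.1604 x 100 = 52.5%.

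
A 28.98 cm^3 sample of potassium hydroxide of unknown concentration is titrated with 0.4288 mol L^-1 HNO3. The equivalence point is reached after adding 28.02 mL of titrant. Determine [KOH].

n(HNO3) delivered = 0.4288 x 0.02802 = 0.01201 mol.
For a 1:1 reaction, n(KOH) = 0.01201 mol.
[KOH] = 0.01201 mol / 0.02898 L = 0.415 M.

0.415 M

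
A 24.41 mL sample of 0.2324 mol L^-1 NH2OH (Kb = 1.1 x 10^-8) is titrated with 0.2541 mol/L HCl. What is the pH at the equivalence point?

n(NH2OH) = 0.2324 x 0.02441 = 0.005673 mol; V(HCl) at equivalence = 0.005673/0.2541 = 0.02233 L.
At equivalence the base is fully converted to NH3OH+; total volume = 0.04674 L, so [NH3OH+] = 0.005673/0.04674 = 0.1214 M.
Ka(NH3OH+) = Kw/Kb = 1.0e-14 / 1.1 x 10^-8 = 9.09e-7.
[H^+] = sqrt(Ka x [NH3OH+]) = sqrt(9.09e-7 x 0.1214) = 0.000332 M.
pH = -log(0.000332) = 3.48.

3.48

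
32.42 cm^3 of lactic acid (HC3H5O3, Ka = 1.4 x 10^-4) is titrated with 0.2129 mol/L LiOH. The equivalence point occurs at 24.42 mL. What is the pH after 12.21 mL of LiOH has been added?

12.21 mL is exactly half the equivalence volume (24.42/2), i.e. the half-equivalence point.
There, n(HA) = n(A^-), so pH = pKa = -log(1.4 x 10^-4) = 3.85.

3.85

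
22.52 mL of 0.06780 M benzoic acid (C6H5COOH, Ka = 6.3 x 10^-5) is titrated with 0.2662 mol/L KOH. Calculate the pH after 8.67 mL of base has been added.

n(acid) = 0.06780 x 0.02252 = 0.001527 mol; n(KOH) added = 0.2662 x 0.008670 = 0.002308 mol.
Base is in excess by 0.002308 - 0.001527 = 0.0007811 mol in a total volume of 0.03119 L.
[OH^-] = 0.0007811/0.03119 = 0.02504 M, so pOH = 1.60 and pH = 14.00 - 1.60 = 12.40.

12.40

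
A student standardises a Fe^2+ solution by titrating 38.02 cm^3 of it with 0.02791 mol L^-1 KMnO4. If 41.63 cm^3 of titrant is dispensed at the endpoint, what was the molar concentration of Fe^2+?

0.153 M

n(KMnO4) = 0.02791 x 0.04163 = 0.001162 mol.
From the balanced equation, 1 mol KMnO4 reacts with 5 mol Fe^2+, so n(Fe^2+) = 0.001162 x 5/1 = 0.005809 mol.
[Fe^2+] = 0.005809 / 0.03802 L = 0.153 M.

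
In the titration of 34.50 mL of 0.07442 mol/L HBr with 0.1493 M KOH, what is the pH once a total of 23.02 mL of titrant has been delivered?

n(acid) = 0.07442 x 0.03450 = 0.002567 mol; n(KOH) added = 0.1493 x 0.02302 = 0.003437 mol.
Base is in excess by 0.003437 - 0.002567 = 0.0008694 mol in a total volume of 0.05752 L.
[OH^-] = 0.0008694/0.05752 = 0.01511 M, so pOH = 1.82 and pH = 14.00 - 1.82 = 12.18.

12.18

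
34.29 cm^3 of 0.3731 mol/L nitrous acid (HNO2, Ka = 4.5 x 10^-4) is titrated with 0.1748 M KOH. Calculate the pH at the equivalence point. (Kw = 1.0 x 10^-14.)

n(HNO2) = 0.3731 x 0.03429 = 0.01279 mol; V(KOH) at equivalence = 0.01279/0.1748 = 0.07319 L.
At equivalence all the acid is converted to NO2-; total volume = 0.03429 + 0.07319 = 0.1075 L, so [NO2-] = 0.01279/0.1075 = 0.1190 M.
Kb = Kw/Ka = 1.0e-14 / 4.5 x 10^-4 = 2.22e-11.
[OH^-] = sqrt(Kb x [NO2-]) = sqrt(2.22e-11 x 0.1190) = 1.63e-6 M.
pOH = 5.79, so pH = 14.00 - 5.79 = 8.21.

8.21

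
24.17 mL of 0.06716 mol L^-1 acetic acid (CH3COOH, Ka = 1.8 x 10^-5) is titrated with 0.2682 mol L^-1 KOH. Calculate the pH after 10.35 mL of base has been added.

12.52

n(acid) = 0.06716 x 0.02417 = 0.001623 mol; n(KOH) added = 0.2682 x 0.01035 = 0.002776 mol.
Base is in excess by 0.002776 - 0.001623 = 0.001153 mol in a total volume of 0.03452 L.
[OH^-] = 0.001153/0.03452 = 0.03339 M, so pOH = 1.48 and pH = 14.00 - 1.48 = 12.52.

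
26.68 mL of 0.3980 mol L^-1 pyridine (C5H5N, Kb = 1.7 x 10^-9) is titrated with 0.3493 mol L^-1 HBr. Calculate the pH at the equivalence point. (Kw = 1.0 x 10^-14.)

2.98

n(C5H5N) = 0.3980 x 0.02668 = 0.01062 mol; V(HBr) at equivalence = 0.01062/0.3493 = 0.03040 L.
At equivalence the base is fully converted to C5H5NH+; total volume = 0.05708 L, so [C5H5NH+] = 0.01062/0.05708 = 0.1860 M.
Ka(C5H5NH+) = Kw/Kb = 1.0e-14 / 1.7 x 10^-9 = 5.88e-6.
[H^+] = sqrt(Ka x [C5H5NH+]) = sqrt(5.88e-6 x 0.1860) = 0.00105 M.
pH = -log(0.00105) = 2.98.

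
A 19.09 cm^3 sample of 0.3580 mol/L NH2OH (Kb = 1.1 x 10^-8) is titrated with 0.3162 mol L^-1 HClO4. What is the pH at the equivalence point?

n(NH2OH) = 0.3580 x 0.01909 = 0.006834 mol; V(HClO4) at equivalence = 0.006834/0.3162 = 0.02161 L.
At equivalence the base is fully converted to NH3OH+; total volume = 0.04070 L, so [NH3OH+] = 0.006834/0.04070 = 0.1679 M.
Ka(NH3OH+) = Kw/Kb = 1.0e-14 / 1.1 x 10^-8 = 9.09e-7.
[H^+] = sqrt(Ka x [NH3OH+]) = sqrt(9.09e-7 x 0.1679) = 0.000391 M.
pH = -log(0.000391) = 3.41.

3.41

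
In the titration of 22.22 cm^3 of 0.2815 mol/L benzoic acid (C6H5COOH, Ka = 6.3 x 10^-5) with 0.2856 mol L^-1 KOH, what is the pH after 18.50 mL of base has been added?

4.94

Initial n(C6H5COOH) = 0.2815 x 0.02222 = 0.006255 mol.
n(KOH) added = 0.2856 x 0.01850 = 0.005284 mol, converting that many moles of C6H5COOH to C6H5COO-.
Remaining n(C6H5COOH) = 0.0009713 mol; n(C6H5COO-) = 0.005284 mol.
By Henderson-Hasselbalch, pH = pKa + log([A^-]/[HA]) = 4.20 + log(0.005284/0.0009713) = 4.20 + (+0.74) = 4.94.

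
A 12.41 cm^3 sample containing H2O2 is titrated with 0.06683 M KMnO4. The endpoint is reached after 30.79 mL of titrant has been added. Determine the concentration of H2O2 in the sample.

n(KMnO4) = 0.06683 x 0.03079 = 0.002058 mol.
From the balanced equation, 2 mol KMnO4 reacts with 5 mol H2O2, so n(H2O2) = 0.002058 x 5/2 = 0.005144 mol.
[H2O2] = 0.005144 / 0.01241 L = 0.415 M.

0.415 M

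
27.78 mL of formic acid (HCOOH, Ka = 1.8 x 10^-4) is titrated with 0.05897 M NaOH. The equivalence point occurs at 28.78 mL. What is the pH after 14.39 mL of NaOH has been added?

14.39 mL is exactly half the equivalence volume (28.78/2), i.e. the half-equivalence point.
There, n(HA) = n(A^-), so pH = pKa = -log(1.8 x 10^-4) = 3.74.

3.74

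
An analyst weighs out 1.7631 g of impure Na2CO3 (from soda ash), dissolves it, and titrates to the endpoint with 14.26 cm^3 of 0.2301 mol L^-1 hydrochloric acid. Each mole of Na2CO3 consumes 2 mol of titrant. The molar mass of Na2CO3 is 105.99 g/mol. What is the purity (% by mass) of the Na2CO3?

9.86%

n(HCl) = 0.2301 x 0.01426 = 0.003281 mol.
n(Na2CO3) = 0.003281 / 2 = 0.001641 mol.
mass of Na2CO3 = 0.001641 x 105.99 = 0.1739 g.
% purity = 0.1739 / 1.7631 x 100 = 9.86%.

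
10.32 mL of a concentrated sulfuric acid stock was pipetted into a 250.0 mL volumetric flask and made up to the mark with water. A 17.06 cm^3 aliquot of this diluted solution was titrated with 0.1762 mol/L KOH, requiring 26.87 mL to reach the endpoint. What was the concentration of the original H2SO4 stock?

3.36 M

n(KOH) = 0.1762 x 0.02687 = 0.004734 mol.
n(H2SO4) in the aliquot = 0.004734 x 1/2 = 0.002367 mol.
[diluted H2SO4] = 0.002367 / 0.01706 = 0.1388 M.
Dilution factor = 250.0/10.32 = 24.22, so [stock] = 0.1388 x 24.22 = 3.36 M.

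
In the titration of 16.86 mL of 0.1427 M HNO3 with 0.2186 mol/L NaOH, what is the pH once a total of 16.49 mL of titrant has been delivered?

12.56

n(acid) = 0.1427 x 0.01686 = 0.002406 mol; n(NaOH) added = 0.2186 x 0.01649 = 0.003605 mol.
Base is in excess by 0.003605 - 0.002406 = 0.001199 mol in a total volume of 0.03335 L.
[OH^-] = 0.001199/0.03335 = 0.03595 M, so pOH = 1.44 and pH = 14.00 - 1.44 = 12.56.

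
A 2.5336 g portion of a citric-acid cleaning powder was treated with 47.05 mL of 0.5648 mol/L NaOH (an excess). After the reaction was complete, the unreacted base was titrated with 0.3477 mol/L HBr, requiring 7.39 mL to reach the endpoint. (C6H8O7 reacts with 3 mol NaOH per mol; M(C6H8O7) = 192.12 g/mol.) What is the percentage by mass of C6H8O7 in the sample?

60.7%

Total n(NaOH) added = 0.5648 x 0.04705 = 0.02657 mol.
n(HBr) used = 0.3477 x 0.007390 = 0.002570 mol, which equals the excess n(NaOH).
So n(NaOH) consumed by the sample = 0.02657 - 0.002570 = 0.02400 mol.
n(C6H8O7) = 0.02400 / 3 = 0.008001 mol.
mass C6H8O7 = 0.008001 x 192.12 = 1.537 g, so %C6H8O7 = 1.537/2.5336 x 100 = 60.7%.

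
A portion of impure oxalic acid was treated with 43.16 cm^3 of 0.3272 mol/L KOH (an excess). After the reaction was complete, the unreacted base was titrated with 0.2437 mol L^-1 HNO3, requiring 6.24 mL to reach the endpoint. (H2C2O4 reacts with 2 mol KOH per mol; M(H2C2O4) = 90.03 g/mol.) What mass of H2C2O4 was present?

0.567 g

Total n(KOH) added = 0.3272 x 0.04316 = 0.01412 mol.
n(HNO3) used = 0.2437 x 0.006240 = 0.001521 mol, which equals the excess n(KOH).
So n(KOH) consumed by the sample = 0.01412 - 0.001521 = 0.01260 mol.
n(H2C2O4) = 0.01260 / 2 = 0.006301 mol.
mass = 0.006301 mol x 90.03 g/mol = 0.567 g.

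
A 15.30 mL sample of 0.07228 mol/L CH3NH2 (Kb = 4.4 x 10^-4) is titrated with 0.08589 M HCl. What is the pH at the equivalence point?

n(CH3NH2) = 0.07228 x 0.01530 = 0.001106 mol; V(HCl) at equivalence = 0.001106/0.08589 = 0.01288 L.
At equivalence the base is fully converted to CH3NH3+; total volume = 0.02818 L, so [CH3NH3+] = 0.001106/0.02818 = 0.03925 M.
Ka(CH3NH3+) = Kw/Kb = 1.0e-14 / 4.4 x 10^-4 = 2.27e-11.
[H^+] = sqrt(Ka x [CH3NH3+]) = sqrt(2.27e-11 x 0.03925) = 9.44e-7 M.
pH = -log(9.44e-7) = 6.02.

6.02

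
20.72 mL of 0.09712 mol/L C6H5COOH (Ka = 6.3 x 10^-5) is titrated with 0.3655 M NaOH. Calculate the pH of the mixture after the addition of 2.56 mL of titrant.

Initial n(C6H5COOH) = 0.09712 x 0.02072 = 0.002012 mol.
n(NaOH) added = 0.3655 x 0.002560 = 0.0009357 mol, converting that many moles of C6H5COOH to C6H5COO-.
Remaining n(C6H5COOH) = 0.001077 mol; n(C6H5COO-) = 0.0009357 mol.
By Henderson-Hasselbalch, pH = pKa + log([A^-]/[HA]) = 4.20 + log(0.0009357/0.001077) = 4.20 + (-0.06) = 4.14.

4.14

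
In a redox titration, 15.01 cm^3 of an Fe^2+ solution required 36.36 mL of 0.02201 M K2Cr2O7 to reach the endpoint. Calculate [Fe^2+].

0.320 M

n(K2Cr2O7) = 0.02201 x 0.03636 = 0.0008003 mol.
From the balanced equation, 1 mol K2Cr2O7 reacts with 6 mol Fe^2+, so n(Fe^2+) = 0.0008003 x 6/1 = 0.004802 mol.
[Fe^2+] = 0.004802 / 0.01501 L = 0.320 M.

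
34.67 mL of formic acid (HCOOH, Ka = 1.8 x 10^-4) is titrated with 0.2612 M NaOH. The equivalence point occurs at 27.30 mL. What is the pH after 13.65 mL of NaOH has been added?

3.74

13.65 mL is exactly half the equivalence volume (27.30/2), i.e. the half-equivalence point.
There, n(HA) = n(A^-), so pH = pKa = -log(1.8 x 10^-4) = 3.74.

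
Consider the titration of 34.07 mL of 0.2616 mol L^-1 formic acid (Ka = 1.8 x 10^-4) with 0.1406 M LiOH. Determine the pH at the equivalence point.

n(HCOOH) = 0.2616 x 0.03407 = 0.008913 mol; V(LiOH) at equivalence = 0.008913/0.1406 = 0.06339 L.
At equivalence all the acid is converted to HCOO-; total volume = 0.03407 + 0.06339 = 0.09746 L, so [HCOO-] = 0.008913/0.09746 = 0.09145 M.
Kb = Kw/Ka = 1.0e-14 / 1.8 x 10^-4 = 5.56e-11.
[OH^-] = sqrt(Kb x [HCOO-]) = sqrt(5.56e-11 x 0.09145) = 2.25e-6 M.
pOH = 5.65, so pH = 14.00 - 5.65 = 8.35.

8.35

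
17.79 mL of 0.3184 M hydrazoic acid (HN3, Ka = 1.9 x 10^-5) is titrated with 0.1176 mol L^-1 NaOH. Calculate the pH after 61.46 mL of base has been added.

12.30

n(acid) = 0.3184 x 0.01779 = 0.005664 mol; n(NaOH) added = 0.1176 x 0.06146 = 0.007228 mol.
Base is in excess by 0.007228 - 0.005664 = 0.001563 mol in a total volume of 0.07925 L.
[OH^-] = 0.001563/0.07925 = 0.01973 M, so pOH = 1.70 and pH = 14.00 - 1.70 = 12.30.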